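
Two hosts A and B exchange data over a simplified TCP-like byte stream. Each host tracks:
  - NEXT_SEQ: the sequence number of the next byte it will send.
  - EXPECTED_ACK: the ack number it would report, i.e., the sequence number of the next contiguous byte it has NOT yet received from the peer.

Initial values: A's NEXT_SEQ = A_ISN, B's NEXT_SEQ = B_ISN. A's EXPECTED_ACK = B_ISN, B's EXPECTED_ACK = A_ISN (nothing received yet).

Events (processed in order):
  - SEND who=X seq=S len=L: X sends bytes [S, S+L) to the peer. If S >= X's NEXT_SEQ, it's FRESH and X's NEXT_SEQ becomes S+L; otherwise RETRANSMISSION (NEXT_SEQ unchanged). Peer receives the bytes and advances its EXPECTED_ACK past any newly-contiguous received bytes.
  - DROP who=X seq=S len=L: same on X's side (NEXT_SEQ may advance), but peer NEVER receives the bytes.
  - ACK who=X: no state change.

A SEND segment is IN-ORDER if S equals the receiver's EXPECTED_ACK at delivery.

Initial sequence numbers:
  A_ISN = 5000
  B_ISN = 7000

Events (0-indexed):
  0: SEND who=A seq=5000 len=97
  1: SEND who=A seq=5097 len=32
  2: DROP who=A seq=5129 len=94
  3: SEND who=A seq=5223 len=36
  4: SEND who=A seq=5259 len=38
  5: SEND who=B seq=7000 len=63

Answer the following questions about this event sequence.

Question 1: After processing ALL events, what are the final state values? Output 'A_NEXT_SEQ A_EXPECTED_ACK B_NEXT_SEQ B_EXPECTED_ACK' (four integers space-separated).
After event 0: A_seq=5097 A_ack=7000 B_seq=7000 B_ack=5097
After event 1: A_seq=5129 A_ack=7000 B_seq=7000 B_ack=5129
After event 2: A_seq=5223 A_ack=7000 B_seq=7000 B_ack=5129
After event 3: A_seq=5259 A_ack=7000 B_seq=7000 B_ack=5129
After event 4: A_seq=5297 A_ack=7000 B_seq=7000 B_ack=5129
After event 5: A_seq=5297 A_ack=7063 B_seq=7063 B_ack=5129

Answer: 5297 7063 7063 5129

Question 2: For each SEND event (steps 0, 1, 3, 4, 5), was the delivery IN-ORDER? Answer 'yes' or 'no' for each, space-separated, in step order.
Step 0: SEND seq=5000 -> in-order
Step 1: SEND seq=5097 -> in-order
Step 3: SEND seq=5223 -> out-of-order
Step 4: SEND seq=5259 -> out-of-order
Step 5: SEND seq=7000 -> in-order

Answer: yes yes no no yes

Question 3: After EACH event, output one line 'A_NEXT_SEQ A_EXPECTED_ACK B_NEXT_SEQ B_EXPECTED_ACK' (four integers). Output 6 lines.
5097 7000 7000 5097
5129 7000 7000 5129
5223 7000 7000 5129
5259 7000 7000 5129
5297 7000 7000 5129
5297 7063 7063 5129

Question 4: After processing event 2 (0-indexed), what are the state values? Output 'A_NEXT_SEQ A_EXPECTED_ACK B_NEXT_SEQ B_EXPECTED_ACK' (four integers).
After event 0: A_seq=5097 A_ack=7000 B_seq=7000 B_ack=5097
After event 1: A_seq=5129 A_ack=7000 B_seq=7000 B_ack=5129
After event 2: A_seq=5223 A_ack=7000 B_seq=7000 B_ack=5129

5223 7000 7000 5129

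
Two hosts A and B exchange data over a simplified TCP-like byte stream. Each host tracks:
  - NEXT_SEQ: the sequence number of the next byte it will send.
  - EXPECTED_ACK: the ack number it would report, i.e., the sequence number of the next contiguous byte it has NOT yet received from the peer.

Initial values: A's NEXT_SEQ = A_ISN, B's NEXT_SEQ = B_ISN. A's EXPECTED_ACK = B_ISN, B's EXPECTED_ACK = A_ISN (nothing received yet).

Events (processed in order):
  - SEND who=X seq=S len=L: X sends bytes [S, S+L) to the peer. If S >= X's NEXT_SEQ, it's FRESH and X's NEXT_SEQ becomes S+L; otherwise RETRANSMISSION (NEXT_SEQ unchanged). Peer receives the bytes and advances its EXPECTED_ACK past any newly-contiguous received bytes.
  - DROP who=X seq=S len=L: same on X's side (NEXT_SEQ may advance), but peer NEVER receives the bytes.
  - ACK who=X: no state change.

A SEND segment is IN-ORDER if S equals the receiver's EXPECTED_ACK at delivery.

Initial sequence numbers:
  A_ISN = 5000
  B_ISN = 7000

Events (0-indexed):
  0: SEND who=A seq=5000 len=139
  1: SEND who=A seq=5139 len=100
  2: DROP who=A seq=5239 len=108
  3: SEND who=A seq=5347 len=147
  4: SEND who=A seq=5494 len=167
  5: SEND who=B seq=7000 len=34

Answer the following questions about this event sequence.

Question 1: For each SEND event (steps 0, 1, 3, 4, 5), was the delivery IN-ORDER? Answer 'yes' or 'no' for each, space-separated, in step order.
Answer: yes yes no no yes

Derivation:
Step 0: SEND seq=5000 -> in-order
Step 1: SEND seq=5139 -> in-order
Step 3: SEND seq=5347 -> out-of-order
Step 4: SEND seq=5494 -> out-of-order
Step 5: SEND seq=7000 -> in-order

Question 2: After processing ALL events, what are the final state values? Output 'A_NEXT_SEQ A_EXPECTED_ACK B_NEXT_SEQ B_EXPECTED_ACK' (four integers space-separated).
After event 0: A_seq=5139 A_ack=7000 B_seq=7000 B_ack=5139
After event 1: A_seq=5239 A_ack=7000 B_seq=7000 B_ack=5239
After event 2: A_seq=5347 A_ack=7000 B_seq=7000 B_ack=5239
After event 3: A_seq=5494 A_ack=7000 B_seq=7000 B_ack=5239
After event 4: A_seq=5661 A_ack=7000 B_seq=7000 B_ack=5239
After event 5: A_seq=5661 A_ack=7034 B_seq=7034 B_ack=5239

Answer: 5661 7034 7034 5239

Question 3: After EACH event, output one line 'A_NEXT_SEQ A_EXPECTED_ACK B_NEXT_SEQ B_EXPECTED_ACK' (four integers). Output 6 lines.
5139 7000 7000 5139
5239 7000 7000 5239
5347 7000 7000 5239
5494 7000 7000 5239
5661 7000 7000 5239
5661 7034 7034 5239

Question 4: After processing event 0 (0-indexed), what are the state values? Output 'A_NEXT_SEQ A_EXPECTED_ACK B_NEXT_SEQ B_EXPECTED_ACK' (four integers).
After event 0: A_seq=5139 A_ack=7000 B_seq=7000 B_ack=5139

5139 7000 7000 5139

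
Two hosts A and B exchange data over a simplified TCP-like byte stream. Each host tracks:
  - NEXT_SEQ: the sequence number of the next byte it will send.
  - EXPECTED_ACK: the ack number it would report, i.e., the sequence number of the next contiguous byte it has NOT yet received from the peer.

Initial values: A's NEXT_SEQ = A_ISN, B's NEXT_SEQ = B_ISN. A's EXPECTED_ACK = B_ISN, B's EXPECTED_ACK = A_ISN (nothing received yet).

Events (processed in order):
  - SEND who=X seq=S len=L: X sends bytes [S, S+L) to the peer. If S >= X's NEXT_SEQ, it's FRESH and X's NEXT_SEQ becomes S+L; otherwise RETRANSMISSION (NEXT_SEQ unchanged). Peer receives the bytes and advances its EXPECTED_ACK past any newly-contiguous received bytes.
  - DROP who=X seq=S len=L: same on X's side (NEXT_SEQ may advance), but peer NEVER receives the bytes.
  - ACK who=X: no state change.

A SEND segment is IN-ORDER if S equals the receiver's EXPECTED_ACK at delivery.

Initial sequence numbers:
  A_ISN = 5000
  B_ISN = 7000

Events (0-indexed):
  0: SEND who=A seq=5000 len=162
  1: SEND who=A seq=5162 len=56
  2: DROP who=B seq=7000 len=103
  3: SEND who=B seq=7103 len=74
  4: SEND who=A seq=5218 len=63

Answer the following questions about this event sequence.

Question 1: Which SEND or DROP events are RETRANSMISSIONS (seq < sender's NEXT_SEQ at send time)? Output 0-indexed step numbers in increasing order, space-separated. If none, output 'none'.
Answer: none

Derivation:
Step 0: SEND seq=5000 -> fresh
Step 1: SEND seq=5162 -> fresh
Step 2: DROP seq=7000 -> fresh
Step 3: SEND seq=7103 -> fresh
Step 4: SEND seq=5218 -> fresh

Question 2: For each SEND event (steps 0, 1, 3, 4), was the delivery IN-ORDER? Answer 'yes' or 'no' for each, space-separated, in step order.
Step 0: SEND seq=5000 -> in-order
Step 1: SEND seq=5162 -> in-order
Step 3: SEND seq=7103 -> out-of-order
Step 4: SEND seq=5218 -> in-order

Answer: yes yes no yes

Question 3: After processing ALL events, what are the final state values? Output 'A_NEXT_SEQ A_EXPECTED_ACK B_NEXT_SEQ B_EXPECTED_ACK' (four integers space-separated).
Answer: 5281 7000 7177 5281

Derivation:
After event 0: A_seq=5162 A_ack=7000 B_seq=7000 B_ack=5162
After event 1: A_seq=5218 A_ack=7000 B_seq=7000 B_ack=5218
After event 2: A_seq=5218 A_ack=7000 B_seq=7103 B_ack=5218
After event 3: A_seq=5218 A_ack=7000 B_seq=7177 B_ack=5218
After event 4: A_seq=5281 A_ack=7000 B_seq=7177 B_ack=5281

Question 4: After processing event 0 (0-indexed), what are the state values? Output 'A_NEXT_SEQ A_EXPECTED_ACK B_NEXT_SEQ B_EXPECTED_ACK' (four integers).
After event 0: A_seq=5162 A_ack=7000 B_seq=7000 B_ack=5162

5162 7000 7000 5162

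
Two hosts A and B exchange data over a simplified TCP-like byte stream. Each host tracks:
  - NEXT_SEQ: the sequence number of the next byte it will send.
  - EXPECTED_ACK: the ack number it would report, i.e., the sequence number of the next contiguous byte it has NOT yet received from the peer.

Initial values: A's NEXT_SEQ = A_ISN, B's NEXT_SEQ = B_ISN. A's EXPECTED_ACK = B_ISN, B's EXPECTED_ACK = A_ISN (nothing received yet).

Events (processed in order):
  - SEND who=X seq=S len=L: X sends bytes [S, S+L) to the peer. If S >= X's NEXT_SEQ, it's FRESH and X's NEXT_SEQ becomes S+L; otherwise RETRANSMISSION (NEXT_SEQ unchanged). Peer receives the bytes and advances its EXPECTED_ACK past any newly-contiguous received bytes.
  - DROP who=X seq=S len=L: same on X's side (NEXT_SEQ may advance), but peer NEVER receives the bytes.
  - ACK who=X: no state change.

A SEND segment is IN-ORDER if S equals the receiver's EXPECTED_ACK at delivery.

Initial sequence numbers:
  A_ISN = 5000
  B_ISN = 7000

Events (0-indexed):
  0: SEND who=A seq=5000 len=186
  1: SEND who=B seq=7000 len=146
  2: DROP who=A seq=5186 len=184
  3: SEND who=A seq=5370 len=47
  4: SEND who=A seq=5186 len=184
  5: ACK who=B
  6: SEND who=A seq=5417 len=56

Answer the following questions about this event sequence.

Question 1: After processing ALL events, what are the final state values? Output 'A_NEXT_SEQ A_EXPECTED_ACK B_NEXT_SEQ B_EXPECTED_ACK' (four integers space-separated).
After event 0: A_seq=5186 A_ack=7000 B_seq=7000 B_ack=5186
After event 1: A_seq=5186 A_ack=7146 B_seq=7146 B_ack=5186
After event 2: A_seq=5370 A_ack=7146 B_seq=7146 B_ack=5186
After event 3: A_seq=5417 A_ack=7146 B_seq=7146 B_ack=5186
After event 4: A_seq=5417 A_ack=7146 B_seq=7146 B_ack=5417
After event 5: A_seq=5417 A_ack=7146 B_seq=7146 B_ack=5417
After event 6: A_seq=5473 A_ack=7146 B_seq=7146 B_ack=5473

Answer: 5473 7146 7146 5473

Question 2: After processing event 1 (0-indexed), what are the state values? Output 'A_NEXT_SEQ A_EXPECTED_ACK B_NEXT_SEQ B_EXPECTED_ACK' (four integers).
After event 0: A_seq=5186 A_ack=7000 B_seq=7000 B_ack=5186
After event 1: A_seq=5186 A_ack=7146 B_seq=7146 B_ack=5186

5186 7146 7146 5186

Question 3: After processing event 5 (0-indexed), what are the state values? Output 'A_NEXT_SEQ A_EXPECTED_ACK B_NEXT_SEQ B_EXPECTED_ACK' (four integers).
After event 0: A_seq=5186 A_ack=7000 B_seq=7000 B_ack=5186
After event 1: A_seq=5186 A_ack=7146 B_seq=7146 B_ack=5186
After event 2: A_seq=5370 A_ack=7146 B_seq=7146 B_ack=5186
After event 3: A_seq=5417 A_ack=7146 B_seq=7146 B_ack=5186
After event 4: A_seq=5417 A_ack=7146 B_seq=7146 B_ack=5417
After event 5: A_seq=5417 A_ack=7146 B_seq=7146 B_ack=5417

5417 7146 7146 5417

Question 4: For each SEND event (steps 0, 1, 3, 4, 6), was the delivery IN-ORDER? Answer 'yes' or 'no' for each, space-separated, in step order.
Answer: yes yes no yes yes

Derivation:
Step 0: SEND seq=5000 -> in-order
Step 1: SEND seq=7000 -> in-order
Step 3: SEND seq=5370 -> out-of-order
Step 4: SEND seq=5186 -> in-order
Step 6: SEND seq=5417 -> in-order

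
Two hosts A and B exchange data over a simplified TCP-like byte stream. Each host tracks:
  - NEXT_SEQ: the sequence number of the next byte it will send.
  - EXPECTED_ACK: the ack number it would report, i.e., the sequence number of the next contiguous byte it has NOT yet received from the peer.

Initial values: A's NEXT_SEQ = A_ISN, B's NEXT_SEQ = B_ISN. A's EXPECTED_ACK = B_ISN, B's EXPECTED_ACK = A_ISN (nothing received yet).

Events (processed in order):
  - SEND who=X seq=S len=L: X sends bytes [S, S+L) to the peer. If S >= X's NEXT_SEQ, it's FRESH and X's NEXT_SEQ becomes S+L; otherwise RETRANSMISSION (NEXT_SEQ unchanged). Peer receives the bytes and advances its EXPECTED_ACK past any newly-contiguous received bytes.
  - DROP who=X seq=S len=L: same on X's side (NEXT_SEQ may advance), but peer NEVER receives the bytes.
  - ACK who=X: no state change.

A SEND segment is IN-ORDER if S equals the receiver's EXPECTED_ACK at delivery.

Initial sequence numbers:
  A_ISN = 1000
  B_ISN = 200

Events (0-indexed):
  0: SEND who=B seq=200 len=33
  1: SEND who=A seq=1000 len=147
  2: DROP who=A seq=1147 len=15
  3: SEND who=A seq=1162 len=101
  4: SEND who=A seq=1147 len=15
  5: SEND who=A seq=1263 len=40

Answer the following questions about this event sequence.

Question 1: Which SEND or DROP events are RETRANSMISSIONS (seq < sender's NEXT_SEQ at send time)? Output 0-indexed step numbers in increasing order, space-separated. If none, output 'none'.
Step 0: SEND seq=200 -> fresh
Step 1: SEND seq=1000 -> fresh
Step 2: DROP seq=1147 -> fresh
Step 3: SEND seq=1162 -> fresh
Step 4: SEND seq=1147 -> retransmit
Step 5: SEND seq=1263 -> fresh

Answer: 4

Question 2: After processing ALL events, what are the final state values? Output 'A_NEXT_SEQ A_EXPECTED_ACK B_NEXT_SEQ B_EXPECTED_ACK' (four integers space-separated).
Answer: 1303 233 233 1303

Derivation:
After event 0: A_seq=1000 A_ack=233 B_seq=233 B_ack=1000
After event 1: A_seq=1147 A_ack=233 B_seq=233 B_ack=1147
After event 2: A_seq=1162 A_ack=233 B_seq=233 B_ack=1147
After event 3: A_seq=1263 A_ack=233 B_seq=233 B_ack=1147
After event 4: A_seq=1263 A_ack=233 B_seq=233 B_ack=1263
After event 5: A_seq=1303 A_ack=233 B_seq=233 B_ack=1303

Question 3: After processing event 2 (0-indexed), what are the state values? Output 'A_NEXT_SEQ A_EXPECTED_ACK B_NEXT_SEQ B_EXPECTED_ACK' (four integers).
After event 0: A_seq=1000 A_ack=233 B_seq=233 B_ack=1000
After event 1: A_seq=1147 A_ack=233 B_seq=233 B_ack=1147
After event 2: A_seq=1162 A_ack=233 B_seq=233 B_ack=1147

1162 233 233 1147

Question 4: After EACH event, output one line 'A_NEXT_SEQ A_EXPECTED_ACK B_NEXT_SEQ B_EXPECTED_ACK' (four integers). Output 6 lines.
1000 233 233 1000
1147 233 233 1147
1162 233 233 1147
1263 233 233 1147
1263 233 233 1263
1303 233 233 1303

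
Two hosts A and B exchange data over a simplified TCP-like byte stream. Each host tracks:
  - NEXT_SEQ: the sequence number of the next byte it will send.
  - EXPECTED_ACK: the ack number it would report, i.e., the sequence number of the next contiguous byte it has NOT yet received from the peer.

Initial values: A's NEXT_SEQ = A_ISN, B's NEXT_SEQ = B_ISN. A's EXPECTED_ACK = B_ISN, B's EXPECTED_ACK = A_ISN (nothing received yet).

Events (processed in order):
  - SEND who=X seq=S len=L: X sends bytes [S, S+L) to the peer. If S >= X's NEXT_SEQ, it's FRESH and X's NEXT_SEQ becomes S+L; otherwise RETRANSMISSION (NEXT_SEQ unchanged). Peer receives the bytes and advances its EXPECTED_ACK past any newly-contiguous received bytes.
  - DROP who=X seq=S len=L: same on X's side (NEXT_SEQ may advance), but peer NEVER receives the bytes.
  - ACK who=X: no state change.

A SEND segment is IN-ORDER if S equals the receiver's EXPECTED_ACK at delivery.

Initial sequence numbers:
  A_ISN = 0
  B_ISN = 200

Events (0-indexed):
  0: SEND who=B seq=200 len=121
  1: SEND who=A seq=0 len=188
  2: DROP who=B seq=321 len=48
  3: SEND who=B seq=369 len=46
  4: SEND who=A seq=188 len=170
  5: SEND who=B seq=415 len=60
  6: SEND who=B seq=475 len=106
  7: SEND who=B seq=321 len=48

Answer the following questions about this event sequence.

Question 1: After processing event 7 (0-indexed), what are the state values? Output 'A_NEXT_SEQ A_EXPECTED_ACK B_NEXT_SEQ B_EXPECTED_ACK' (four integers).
After event 0: A_seq=0 A_ack=321 B_seq=321 B_ack=0
After event 1: A_seq=188 A_ack=321 B_seq=321 B_ack=188
After event 2: A_seq=188 A_ack=321 B_seq=369 B_ack=188
After event 3: A_seq=188 A_ack=321 B_seq=415 B_ack=188
After event 4: A_seq=358 A_ack=321 B_seq=415 B_ack=358
After event 5: A_seq=358 A_ack=321 B_seq=475 B_ack=358
After event 6: A_seq=358 A_ack=321 B_seq=581 B_ack=358
After event 7: A_seq=358 A_ack=581 B_seq=581 B_ack=358

358 581 581 358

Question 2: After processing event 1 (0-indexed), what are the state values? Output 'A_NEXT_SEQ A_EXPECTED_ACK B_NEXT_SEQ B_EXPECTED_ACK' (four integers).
After event 0: A_seq=0 A_ack=321 B_seq=321 B_ack=0
After event 1: A_seq=188 A_ack=321 B_seq=321 B_ack=188

188 321 321 188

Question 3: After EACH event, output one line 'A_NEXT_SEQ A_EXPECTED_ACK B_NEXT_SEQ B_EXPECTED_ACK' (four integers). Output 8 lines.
0 321 321 0
188 321 321 188
188 321 369 188
188 321 415 188
358 321 415 358
358 321 475 358
358 321 581 358
358 581 581 358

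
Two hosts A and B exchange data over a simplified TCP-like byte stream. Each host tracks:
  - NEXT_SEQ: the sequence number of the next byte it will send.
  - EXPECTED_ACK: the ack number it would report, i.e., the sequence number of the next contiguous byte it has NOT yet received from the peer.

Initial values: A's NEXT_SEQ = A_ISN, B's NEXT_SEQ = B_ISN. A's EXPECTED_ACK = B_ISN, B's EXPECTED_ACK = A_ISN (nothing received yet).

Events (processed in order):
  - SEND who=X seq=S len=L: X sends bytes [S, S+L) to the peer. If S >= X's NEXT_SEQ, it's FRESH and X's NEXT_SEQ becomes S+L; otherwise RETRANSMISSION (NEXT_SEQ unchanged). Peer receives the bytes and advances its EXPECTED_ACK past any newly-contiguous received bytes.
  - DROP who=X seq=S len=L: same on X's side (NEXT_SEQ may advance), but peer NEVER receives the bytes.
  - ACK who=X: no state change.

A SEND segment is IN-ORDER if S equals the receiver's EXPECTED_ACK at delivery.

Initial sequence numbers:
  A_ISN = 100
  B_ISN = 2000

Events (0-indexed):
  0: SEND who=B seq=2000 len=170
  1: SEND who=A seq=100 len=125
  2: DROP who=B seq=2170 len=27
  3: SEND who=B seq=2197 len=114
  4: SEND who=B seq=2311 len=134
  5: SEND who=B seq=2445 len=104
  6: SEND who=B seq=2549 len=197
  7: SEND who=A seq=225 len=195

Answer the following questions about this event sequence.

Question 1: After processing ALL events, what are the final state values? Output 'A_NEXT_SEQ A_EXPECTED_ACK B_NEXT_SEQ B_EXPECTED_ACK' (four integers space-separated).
Answer: 420 2170 2746 420

Derivation:
After event 0: A_seq=100 A_ack=2170 B_seq=2170 B_ack=100
After event 1: A_seq=225 A_ack=2170 B_seq=2170 B_ack=225
After event 2: A_seq=225 A_ack=2170 B_seq=2197 B_ack=225
After event 3: A_seq=225 A_ack=2170 B_seq=2311 B_ack=225
After event 4: A_seq=225 A_ack=2170 B_seq=2445 B_ack=225
After event 5: A_seq=225 A_ack=2170 B_seq=2549 B_ack=225
After event 6: A_seq=225 A_ack=2170 B_seq=2746 B_ack=225
After event 7: A_seq=420 A_ack=2170 B_seq=2746 B_ack=420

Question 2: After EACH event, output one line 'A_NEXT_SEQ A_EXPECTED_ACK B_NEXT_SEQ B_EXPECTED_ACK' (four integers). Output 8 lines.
100 2170 2170 100
225 2170 2170 225
225 2170 2197 225
225 2170 2311 225
225 2170 2445 225
225 2170 2549 225
225 2170 2746 225
420 2170 2746 420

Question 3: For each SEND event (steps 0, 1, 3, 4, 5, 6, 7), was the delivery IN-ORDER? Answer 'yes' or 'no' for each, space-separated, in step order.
Answer: yes yes no no no no yes

Derivation:
Step 0: SEND seq=2000 -> in-order
Step 1: SEND seq=100 -> in-order
Step 3: SEND seq=2197 -> out-of-order
Step 4: SEND seq=2311 -> out-of-order
Step 5: SEND seq=2445 -> out-of-order
Step 6: SEND seq=2549 -> out-of-order
Step 7: SEND seq=225 -> in-order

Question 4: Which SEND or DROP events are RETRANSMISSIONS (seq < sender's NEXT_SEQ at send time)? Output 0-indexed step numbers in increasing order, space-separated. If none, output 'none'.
Answer: none

Derivation:
Step 0: SEND seq=2000 -> fresh
Step 1: SEND seq=100 -> fresh
Step 2: DROP seq=2170 -> fresh
Step 3: SEND seq=2197 -> fresh
Step 4: SEND seq=2311 -> fresh
Step 5: SEND seq=2445 -> fresh
Step 6: SEND seq=2549 -> fresh
Step 7: SEND seq=225 -> fresh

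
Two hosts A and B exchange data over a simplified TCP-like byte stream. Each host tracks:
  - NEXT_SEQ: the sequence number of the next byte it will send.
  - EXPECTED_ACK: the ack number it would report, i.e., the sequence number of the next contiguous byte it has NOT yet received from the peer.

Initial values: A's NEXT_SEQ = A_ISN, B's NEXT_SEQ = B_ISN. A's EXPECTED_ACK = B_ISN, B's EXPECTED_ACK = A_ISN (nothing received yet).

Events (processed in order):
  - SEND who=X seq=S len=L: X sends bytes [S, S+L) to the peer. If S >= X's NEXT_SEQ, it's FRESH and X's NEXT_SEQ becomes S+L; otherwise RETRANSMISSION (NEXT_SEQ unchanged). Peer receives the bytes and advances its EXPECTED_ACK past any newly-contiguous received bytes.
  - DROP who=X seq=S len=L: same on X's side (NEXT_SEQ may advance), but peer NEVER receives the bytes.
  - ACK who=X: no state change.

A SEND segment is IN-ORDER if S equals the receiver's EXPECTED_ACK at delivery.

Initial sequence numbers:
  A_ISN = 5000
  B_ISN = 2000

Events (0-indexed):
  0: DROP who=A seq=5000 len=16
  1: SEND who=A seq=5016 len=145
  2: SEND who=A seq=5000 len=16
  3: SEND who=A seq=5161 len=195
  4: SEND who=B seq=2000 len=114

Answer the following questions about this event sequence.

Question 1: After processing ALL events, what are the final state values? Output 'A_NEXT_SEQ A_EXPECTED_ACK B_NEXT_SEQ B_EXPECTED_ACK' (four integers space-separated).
Answer: 5356 2114 2114 5356

Derivation:
After event 0: A_seq=5016 A_ack=2000 B_seq=2000 B_ack=5000
After event 1: A_seq=5161 A_ack=2000 B_seq=2000 B_ack=5000
After event 2: A_seq=5161 A_ack=2000 B_seq=2000 B_ack=5161
After event 3: A_seq=5356 A_ack=2000 B_seq=2000 B_ack=5356
After event 4: A_seq=5356 A_ack=2114 B_seq=2114 B_ack=5356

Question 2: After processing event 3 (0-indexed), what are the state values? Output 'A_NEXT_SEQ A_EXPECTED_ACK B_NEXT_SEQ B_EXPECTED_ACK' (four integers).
After event 0: A_seq=5016 A_ack=2000 B_seq=2000 B_ack=5000
After event 1: A_seq=5161 A_ack=2000 B_seq=2000 B_ack=5000
After event 2: A_seq=5161 A_ack=2000 B_seq=2000 B_ack=5161
After event 3: A_seq=5356 A_ack=2000 B_seq=2000 B_ack=5356

5356 2000 2000 5356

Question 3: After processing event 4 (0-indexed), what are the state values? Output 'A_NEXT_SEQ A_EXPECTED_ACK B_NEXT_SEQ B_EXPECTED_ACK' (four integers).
After event 0: A_seq=5016 A_ack=2000 B_seq=2000 B_ack=5000
After event 1: A_seq=5161 A_ack=2000 B_seq=2000 B_ack=5000
After event 2: A_seq=5161 A_ack=2000 B_seq=2000 B_ack=5161
After event 3: A_seq=5356 A_ack=2000 B_seq=2000 B_ack=5356
After event 4: A_seq=5356 A_ack=2114 B_seq=2114 B_ack=5356

5356 2114 2114 5356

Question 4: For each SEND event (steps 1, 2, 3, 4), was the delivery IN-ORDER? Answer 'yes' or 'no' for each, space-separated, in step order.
Answer: no yes yes yes

Derivation:
Step 1: SEND seq=5016 -> out-of-order
Step 2: SEND seq=5000 -> in-order
Step 3: SEND seq=5161 -> in-order
Step 4: SEND seq=2000 -> in-order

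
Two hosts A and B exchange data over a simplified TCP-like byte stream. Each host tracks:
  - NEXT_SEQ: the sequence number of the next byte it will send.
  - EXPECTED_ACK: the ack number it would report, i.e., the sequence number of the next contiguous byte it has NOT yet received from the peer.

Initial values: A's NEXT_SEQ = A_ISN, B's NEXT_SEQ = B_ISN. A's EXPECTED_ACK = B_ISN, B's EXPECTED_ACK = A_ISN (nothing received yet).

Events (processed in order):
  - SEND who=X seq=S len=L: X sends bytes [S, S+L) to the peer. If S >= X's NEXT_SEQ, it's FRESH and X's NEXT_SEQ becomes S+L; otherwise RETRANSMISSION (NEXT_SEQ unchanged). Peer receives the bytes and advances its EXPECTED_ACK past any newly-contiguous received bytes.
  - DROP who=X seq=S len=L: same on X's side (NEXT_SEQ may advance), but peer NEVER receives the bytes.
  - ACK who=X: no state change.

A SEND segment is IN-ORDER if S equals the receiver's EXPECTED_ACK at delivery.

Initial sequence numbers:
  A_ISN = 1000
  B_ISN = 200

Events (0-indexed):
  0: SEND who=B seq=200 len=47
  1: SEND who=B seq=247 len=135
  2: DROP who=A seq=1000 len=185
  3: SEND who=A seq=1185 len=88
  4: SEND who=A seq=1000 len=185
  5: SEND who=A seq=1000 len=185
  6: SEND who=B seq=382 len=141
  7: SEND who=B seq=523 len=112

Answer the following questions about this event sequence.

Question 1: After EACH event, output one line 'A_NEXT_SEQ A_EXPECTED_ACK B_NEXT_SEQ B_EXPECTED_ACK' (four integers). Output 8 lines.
1000 247 247 1000
1000 382 382 1000
1185 382 382 1000
1273 382 382 1000
1273 382 382 1273
1273 382 382 1273
1273 523 523 1273
1273 635 635 1273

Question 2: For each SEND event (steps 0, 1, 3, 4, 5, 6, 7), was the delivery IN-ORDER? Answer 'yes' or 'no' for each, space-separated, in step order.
Answer: yes yes no yes no yes yes

Derivation:
Step 0: SEND seq=200 -> in-order
Step 1: SEND seq=247 -> in-order
Step 3: SEND seq=1185 -> out-of-order
Step 4: SEND seq=1000 -> in-order
Step 5: SEND seq=1000 -> out-of-order
Step 6: SEND seq=382 -> in-order
Step 7: SEND seq=523 -> in-order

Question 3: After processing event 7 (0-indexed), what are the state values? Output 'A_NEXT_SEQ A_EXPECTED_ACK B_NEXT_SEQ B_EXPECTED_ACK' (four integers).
After event 0: A_seq=1000 A_ack=247 B_seq=247 B_ack=1000
After event 1: A_seq=1000 A_ack=382 B_seq=382 B_ack=1000
After event 2: A_seq=1185 A_ack=382 B_seq=382 B_ack=1000
After event 3: A_seq=1273 A_ack=382 B_seq=382 B_ack=1000
After event 4: A_seq=1273 A_ack=382 B_seq=382 B_ack=1273
After event 5: A_seq=1273 A_ack=382 B_seq=382 B_ack=1273
After event 6: A_seq=1273 A_ack=523 B_seq=523 B_ack=1273
After event 7: A_seq=1273 A_ack=635 B_seq=635 B_ack=1273

1273 635 635 1273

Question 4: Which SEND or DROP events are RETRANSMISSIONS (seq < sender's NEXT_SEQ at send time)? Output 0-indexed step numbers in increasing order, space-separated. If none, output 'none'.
Answer: 4 5

Derivation:
Step 0: SEND seq=200 -> fresh
Step 1: SEND seq=247 -> fresh
Step 2: DROP seq=1000 -> fresh
Step 3: SEND seq=1185 -> fresh
Step 4: SEND seq=1000 -> retransmit
Step 5: SEND seq=1000 -> retransmit
Step 6: SEND seq=382 -> fresh
Step 7: SEND seq=523 -> fresh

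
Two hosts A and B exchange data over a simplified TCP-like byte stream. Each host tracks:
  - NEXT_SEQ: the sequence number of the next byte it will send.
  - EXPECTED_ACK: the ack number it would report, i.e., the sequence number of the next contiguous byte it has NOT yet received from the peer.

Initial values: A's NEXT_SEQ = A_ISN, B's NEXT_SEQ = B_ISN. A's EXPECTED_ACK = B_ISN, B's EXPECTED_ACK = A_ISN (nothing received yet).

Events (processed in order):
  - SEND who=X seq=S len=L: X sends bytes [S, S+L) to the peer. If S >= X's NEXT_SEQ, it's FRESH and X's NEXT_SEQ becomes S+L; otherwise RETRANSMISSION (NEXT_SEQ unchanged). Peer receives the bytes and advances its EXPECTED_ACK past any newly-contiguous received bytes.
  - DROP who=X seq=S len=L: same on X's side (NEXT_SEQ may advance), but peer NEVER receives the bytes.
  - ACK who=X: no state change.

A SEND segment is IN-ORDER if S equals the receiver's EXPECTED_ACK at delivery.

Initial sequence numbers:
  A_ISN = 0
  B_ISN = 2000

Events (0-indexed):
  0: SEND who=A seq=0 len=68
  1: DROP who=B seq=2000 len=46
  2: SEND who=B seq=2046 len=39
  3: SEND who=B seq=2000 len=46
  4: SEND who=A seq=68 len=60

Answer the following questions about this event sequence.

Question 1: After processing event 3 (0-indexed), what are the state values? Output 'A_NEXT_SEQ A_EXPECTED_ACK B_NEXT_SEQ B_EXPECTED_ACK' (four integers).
After event 0: A_seq=68 A_ack=2000 B_seq=2000 B_ack=68
After event 1: A_seq=68 A_ack=2000 B_seq=2046 B_ack=68
After event 2: A_seq=68 A_ack=2000 B_seq=2085 B_ack=68
After event 3: A_seq=68 A_ack=2085 B_seq=2085 B_ack=68

68 2085 2085 68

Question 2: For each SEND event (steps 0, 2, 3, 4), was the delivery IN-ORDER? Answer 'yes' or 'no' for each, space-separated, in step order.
Step 0: SEND seq=0 -> in-order
Step 2: SEND seq=2046 -> out-of-order
Step 3: SEND seq=2000 -> in-order
Step 4: SEND seq=68 -> in-order

Answer: yes no yes yes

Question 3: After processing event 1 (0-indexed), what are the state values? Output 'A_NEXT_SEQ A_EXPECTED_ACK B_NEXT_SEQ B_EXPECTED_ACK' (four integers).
After event 0: A_seq=68 A_ack=2000 B_seq=2000 B_ack=68
After event 1: A_seq=68 A_ack=2000 B_seq=2046 B_ack=68

68 2000 2046 68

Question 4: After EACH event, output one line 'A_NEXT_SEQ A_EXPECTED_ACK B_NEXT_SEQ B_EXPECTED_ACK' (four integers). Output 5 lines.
68 2000 2000 68
68 2000 2046 68
68 2000 2085 68
68 2085 2085 68
128 2085 2085 128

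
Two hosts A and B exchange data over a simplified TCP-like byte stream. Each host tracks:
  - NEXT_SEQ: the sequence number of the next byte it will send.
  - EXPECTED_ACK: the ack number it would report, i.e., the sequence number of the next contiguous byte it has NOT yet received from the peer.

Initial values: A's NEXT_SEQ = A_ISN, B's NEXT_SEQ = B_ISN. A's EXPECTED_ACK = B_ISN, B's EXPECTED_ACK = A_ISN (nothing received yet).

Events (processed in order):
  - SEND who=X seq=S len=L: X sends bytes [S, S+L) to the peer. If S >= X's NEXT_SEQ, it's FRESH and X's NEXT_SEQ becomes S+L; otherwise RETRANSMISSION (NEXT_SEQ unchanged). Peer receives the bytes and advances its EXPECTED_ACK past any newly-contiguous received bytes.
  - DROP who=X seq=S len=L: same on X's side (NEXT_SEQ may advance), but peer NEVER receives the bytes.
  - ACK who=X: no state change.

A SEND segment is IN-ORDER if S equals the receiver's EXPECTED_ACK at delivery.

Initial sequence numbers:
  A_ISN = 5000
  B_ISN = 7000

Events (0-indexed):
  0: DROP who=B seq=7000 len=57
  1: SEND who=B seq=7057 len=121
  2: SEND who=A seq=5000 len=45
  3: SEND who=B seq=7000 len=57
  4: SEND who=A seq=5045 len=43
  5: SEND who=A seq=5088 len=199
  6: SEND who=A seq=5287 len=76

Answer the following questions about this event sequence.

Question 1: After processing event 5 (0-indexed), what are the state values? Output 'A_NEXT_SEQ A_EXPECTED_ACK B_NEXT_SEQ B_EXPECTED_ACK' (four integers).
After event 0: A_seq=5000 A_ack=7000 B_seq=7057 B_ack=5000
After event 1: A_seq=5000 A_ack=7000 B_seq=7178 B_ack=5000
After event 2: A_seq=5045 A_ack=7000 B_seq=7178 B_ack=5045
After event 3: A_seq=5045 A_ack=7178 B_seq=7178 B_ack=5045
After event 4: A_seq=5088 A_ack=7178 B_seq=7178 B_ack=5088
After event 5: A_seq=5287 A_ack=7178 B_seq=7178 B_ack=5287

5287 7178 7178 5287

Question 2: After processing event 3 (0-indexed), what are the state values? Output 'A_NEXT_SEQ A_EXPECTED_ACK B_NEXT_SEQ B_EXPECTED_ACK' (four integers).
After event 0: A_seq=5000 A_ack=7000 B_seq=7057 B_ack=5000
After event 1: A_seq=5000 A_ack=7000 B_seq=7178 B_ack=5000
After event 2: A_seq=5045 A_ack=7000 B_seq=7178 B_ack=5045
After event 3: A_seq=5045 A_ack=7178 B_seq=7178 B_ack=5045

5045 7178 7178 5045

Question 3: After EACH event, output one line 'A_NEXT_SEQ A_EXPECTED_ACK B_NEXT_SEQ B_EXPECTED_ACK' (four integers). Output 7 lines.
5000 7000 7057 5000
5000 7000 7178 5000
5045 7000 7178 5045
5045 7178 7178 5045
5088 7178 7178 5088
5287 7178 7178 5287
5363 7178 7178 5363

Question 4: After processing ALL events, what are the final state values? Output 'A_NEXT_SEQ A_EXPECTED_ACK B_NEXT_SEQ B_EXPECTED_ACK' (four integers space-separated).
After event 0: A_seq=5000 A_ack=7000 B_seq=7057 B_ack=5000
After event 1: A_seq=5000 A_ack=7000 B_seq=7178 B_ack=5000
After event 2: A_seq=5045 A_ack=7000 B_seq=7178 B_ack=5045
After event 3: A_seq=5045 A_ack=7178 B_seq=7178 B_ack=5045
After event 4: A_seq=5088 A_ack=7178 B_seq=7178 B_ack=5088
After event 5: A_seq=5287 A_ack=7178 B_seq=7178 B_ack=5287
After event 6: A_seq=5363 A_ack=7178 B_seq=7178 B_ack=5363

Answer: 5363 7178 7178 5363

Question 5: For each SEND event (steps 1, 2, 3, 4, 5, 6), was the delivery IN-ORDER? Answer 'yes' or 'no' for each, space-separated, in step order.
Step 1: SEND seq=7057 -> out-of-order
Step 2: SEND seq=5000 -> in-order
Step 3: SEND seq=7000 -> in-order
Step 4: SEND seq=5045 -> in-order
Step 5: SEND seq=5088 -> in-order
Step 6: SEND seq=5287 -> in-order

Answer: no yes yes yes yes yes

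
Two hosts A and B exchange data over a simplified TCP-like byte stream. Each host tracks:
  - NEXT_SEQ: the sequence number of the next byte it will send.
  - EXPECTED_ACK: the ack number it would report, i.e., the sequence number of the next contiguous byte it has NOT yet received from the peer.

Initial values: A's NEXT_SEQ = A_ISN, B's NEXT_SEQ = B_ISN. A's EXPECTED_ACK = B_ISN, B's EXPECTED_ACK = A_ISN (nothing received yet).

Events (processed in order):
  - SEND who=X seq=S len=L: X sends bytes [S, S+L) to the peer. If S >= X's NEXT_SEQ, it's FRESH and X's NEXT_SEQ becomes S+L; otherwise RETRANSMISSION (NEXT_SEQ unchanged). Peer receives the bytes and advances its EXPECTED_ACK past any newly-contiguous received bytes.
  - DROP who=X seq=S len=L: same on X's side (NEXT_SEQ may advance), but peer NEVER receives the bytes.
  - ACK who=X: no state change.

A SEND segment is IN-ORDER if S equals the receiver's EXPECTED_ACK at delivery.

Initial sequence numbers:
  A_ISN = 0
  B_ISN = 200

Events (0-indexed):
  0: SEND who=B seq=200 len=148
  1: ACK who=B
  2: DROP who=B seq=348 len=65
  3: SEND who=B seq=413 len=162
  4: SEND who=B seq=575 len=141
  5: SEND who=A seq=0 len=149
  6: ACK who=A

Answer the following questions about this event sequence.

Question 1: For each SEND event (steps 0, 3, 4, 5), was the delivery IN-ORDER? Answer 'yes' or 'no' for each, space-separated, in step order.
Step 0: SEND seq=200 -> in-order
Step 3: SEND seq=413 -> out-of-order
Step 4: SEND seq=575 -> out-of-order
Step 5: SEND seq=0 -> in-order

Answer: yes no no yes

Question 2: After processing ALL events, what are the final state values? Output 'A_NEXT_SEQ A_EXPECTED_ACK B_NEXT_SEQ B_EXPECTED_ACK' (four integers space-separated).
After event 0: A_seq=0 A_ack=348 B_seq=348 B_ack=0
After event 1: A_seq=0 A_ack=348 B_seq=348 B_ack=0
After event 2: A_seq=0 A_ack=348 B_seq=413 B_ack=0
After event 3: A_seq=0 A_ack=348 B_seq=575 B_ack=0
After event 4: A_seq=0 A_ack=348 B_seq=716 B_ack=0
After event 5: A_seq=149 A_ack=348 B_seq=716 B_ack=149
After event 6: A_seq=149 A_ack=348 B_seq=716 B_ack=149

Answer: 149 348 716 149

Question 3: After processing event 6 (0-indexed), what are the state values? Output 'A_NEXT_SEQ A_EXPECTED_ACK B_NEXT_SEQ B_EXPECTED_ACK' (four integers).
After event 0: A_seq=0 A_ack=348 B_seq=348 B_ack=0
After event 1: A_seq=0 A_ack=348 B_seq=348 B_ack=0
After event 2: A_seq=0 A_ack=348 B_seq=413 B_ack=0
After event 3: A_seq=0 A_ack=348 B_seq=575 B_ack=0
After event 4: A_seq=0 A_ack=348 B_seq=716 B_ack=0
After event 5: A_seq=149 A_ack=348 B_seq=716 B_ack=149
After event 6: A_seq=149 A_ack=348 B_seq=716 B_ack=149

149 348 716 149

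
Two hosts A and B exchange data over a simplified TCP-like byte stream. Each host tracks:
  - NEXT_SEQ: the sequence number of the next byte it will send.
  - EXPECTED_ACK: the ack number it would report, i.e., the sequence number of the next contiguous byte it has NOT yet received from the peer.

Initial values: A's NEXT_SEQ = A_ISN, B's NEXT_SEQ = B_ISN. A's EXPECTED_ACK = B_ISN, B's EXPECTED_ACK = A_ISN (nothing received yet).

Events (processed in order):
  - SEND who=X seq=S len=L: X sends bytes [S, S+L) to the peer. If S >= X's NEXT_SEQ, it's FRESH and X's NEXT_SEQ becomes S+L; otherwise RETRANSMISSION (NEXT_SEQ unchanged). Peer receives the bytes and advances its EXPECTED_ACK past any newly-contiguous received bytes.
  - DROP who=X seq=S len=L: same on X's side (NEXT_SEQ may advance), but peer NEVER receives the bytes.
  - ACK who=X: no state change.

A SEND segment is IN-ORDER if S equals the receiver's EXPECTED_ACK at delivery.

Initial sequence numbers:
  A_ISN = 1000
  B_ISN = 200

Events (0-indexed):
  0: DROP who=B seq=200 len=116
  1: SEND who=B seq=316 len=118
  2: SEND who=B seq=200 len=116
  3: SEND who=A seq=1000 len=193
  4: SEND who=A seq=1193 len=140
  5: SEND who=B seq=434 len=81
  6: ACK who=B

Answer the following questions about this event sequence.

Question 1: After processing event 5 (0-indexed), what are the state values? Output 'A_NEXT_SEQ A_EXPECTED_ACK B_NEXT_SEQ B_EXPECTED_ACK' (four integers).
After event 0: A_seq=1000 A_ack=200 B_seq=316 B_ack=1000
After event 1: A_seq=1000 A_ack=200 B_seq=434 B_ack=1000
After event 2: A_seq=1000 A_ack=434 B_seq=434 B_ack=1000
After event 3: A_seq=1193 A_ack=434 B_seq=434 B_ack=1193
After event 4: A_seq=1333 A_ack=434 B_seq=434 B_ack=1333
After event 5: A_seq=1333 A_ack=515 B_seq=515 B_ack=1333

1333 515 515 1333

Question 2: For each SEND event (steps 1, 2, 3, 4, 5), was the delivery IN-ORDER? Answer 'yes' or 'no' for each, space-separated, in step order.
Answer: no yes yes yes yes

Derivation:
Step 1: SEND seq=316 -> out-of-order
Step 2: SEND seq=200 -> in-order
Step 3: SEND seq=1000 -> in-order
Step 4: SEND seq=1193 -> in-order
Step 5: SEND seq=434 -> in-order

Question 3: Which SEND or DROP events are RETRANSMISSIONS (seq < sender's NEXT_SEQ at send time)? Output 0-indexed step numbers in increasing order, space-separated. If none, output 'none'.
Answer: 2

Derivation:
Step 0: DROP seq=200 -> fresh
Step 1: SEND seq=316 -> fresh
Step 2: SEND seq=200 -> retransmit
Step 3: SEND seq=1000 -> fresh
Step 4: SEND seq=1193 -> fresh
Step 5: SEND seq=434 -> fresh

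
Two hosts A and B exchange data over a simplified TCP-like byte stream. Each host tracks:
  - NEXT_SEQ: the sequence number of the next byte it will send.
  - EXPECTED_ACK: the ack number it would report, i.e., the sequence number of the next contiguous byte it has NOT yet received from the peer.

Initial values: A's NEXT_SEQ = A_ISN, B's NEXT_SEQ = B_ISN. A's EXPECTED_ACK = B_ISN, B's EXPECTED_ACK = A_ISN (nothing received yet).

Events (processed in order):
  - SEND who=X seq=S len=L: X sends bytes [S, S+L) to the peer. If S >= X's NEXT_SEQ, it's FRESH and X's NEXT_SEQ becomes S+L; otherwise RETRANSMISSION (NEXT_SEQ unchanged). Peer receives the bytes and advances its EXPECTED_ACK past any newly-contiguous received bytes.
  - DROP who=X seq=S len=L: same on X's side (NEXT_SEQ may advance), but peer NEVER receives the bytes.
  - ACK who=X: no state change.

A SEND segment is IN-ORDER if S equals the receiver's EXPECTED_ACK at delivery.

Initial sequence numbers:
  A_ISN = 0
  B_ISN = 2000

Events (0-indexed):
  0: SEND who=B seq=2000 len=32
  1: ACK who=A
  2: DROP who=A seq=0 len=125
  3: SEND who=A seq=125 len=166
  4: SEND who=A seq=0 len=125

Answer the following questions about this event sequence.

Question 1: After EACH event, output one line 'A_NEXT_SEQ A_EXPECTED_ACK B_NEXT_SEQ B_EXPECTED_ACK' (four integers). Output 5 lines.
0 2032 2032 0
0 2032 2032 0
125 2032 2032 0
291 2032 2032 0
291 2032 2032 291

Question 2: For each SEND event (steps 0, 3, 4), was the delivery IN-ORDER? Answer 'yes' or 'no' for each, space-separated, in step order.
Step 0: SEND seq=2000 -> in-order
Step 3: SEND seq=125 -> out-of-order
Step 4: SEND seq=0 -> in-order

Answer: yes no yes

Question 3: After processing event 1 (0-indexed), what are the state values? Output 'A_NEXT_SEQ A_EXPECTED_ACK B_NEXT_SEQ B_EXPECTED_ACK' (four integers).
After event 0: A_seq=0 A_ack=2032 B_seq=2032 B_ack=0
After event 1: A_seq=0 A_ack=2032 B_seq=2032 B_ack=0

0 2032 2032 0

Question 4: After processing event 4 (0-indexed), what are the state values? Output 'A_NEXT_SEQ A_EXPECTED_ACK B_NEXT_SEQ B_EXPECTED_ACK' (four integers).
After event 0: A_seq=0 A_ack=2032 B_seq=2032 B_ack=0
After event 1: A_seq=0 A_ack=2032 B_seq=2032 B_ack=0
After event 2: A_seq=125 A_ack=2032 B_seq=2032 B_ack=0
After event 3: A_seq=291 A_ack=2032 B_seq=2032 B_ack=0
After event 4: A_seq=291 A_ack=2032 B_seq=2032 B_ack=291

291 2032 2032 291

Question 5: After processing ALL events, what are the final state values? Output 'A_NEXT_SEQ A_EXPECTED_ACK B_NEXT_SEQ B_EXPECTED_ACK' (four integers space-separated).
After event 0: A_seq=0 A_ack=2032 B_seq=2032 B_ack=0
After event 1: A_seq=0 A_ack=2032 B_seq=2032 B_ack=0
After event 2: A_seq=125 A_ack=2032 B_seq=2032 B_ack=0
After event 3: A_seq=291 A_ack=2032 B_seq=2032 B_ack=0
After event 4: A_seq=291 A_ack=2032 B_seq=2032 B_ack=291

Answer: 291 2032 2032 291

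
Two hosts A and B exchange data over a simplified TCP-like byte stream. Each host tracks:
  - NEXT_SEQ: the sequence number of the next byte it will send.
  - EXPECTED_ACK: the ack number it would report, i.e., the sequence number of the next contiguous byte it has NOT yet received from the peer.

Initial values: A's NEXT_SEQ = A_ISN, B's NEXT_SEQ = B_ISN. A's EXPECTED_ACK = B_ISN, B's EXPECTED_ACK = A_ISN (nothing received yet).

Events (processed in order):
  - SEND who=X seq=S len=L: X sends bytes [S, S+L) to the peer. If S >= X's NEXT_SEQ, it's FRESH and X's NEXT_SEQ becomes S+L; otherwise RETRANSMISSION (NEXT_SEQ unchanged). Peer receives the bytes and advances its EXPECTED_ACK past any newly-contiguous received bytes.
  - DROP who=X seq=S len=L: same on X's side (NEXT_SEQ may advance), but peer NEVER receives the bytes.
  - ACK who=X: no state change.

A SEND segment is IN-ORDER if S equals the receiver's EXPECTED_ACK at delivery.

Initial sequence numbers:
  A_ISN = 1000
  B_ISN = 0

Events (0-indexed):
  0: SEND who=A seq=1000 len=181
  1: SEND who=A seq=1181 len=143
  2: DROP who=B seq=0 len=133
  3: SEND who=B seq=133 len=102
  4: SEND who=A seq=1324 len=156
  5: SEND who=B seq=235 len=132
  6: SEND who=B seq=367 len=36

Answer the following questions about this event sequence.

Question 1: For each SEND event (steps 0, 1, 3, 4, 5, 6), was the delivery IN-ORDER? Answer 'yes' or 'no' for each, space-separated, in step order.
Step 0: SEND seq=1000 -> in-order
Step 1: SEND seq=1181 -> in-order
Step 3: SEND seq=133 -> out-of-order
Step 4: SEND seq=1324 -> in-order
Step 5: SEND seq=235 -> out-of-order
Step 6: SEND seq=367 -> out-of-order

Answer: yes yes no yes no no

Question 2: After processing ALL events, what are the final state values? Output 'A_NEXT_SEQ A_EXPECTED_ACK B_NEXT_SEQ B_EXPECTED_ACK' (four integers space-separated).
After event 0: A_seq=1181 A_ack=0 B_seq=0 B_ack=1181
After event 1: A_seq=1324 A_ack=0 B_seq=0 B_ack=1324
After event 2: A_seq=1324 A_ack=0 B_seq=133 B_ack=1324
After event 3: A_seq=1324 A_ack=0 B_seq=235 B_ack=1324
After event 4: A_seq=1480 A_ack=0 B_seq=235 B_ack=1480
After event 5: A_seq=1480 A_ack=0 B_seq=367 B_ack=1480
After event 6: A_seq=1480 A_ack=0 B_seq=403 B_ack=1480

Answer: 1480 0 403 1480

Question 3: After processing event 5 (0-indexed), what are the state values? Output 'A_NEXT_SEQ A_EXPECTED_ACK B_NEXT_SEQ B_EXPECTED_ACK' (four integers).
After event 0: A_seq=1181 A_ack=0 B_seq=0 B_ack=1181
After event 1: A_seq=1324 A_ack=0 B_seq=0 B_ack=1324
After event 2: A_seq=1324 A_ack=0 B_seq=133 B_ack=1324
After event 3: A_seq=1324 A_ack=0 B_seq=235 B_ack=1324
After event 4: A_seq=1480 A_ack=0 B_seq=235 B_ack=1480
After event 5: A_seq=1480 A_ack=0 B_seq=367 B_ack=1480

1480 0 367 1480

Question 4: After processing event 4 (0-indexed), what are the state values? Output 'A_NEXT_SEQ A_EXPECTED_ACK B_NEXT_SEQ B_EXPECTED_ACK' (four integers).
After event 0: A_seq=1181 A_ack=0 B_seq=0 B_ack=1181
After event 1: A_seq=1324 A_ack=0 B_seq=0 B_ack=1324
After event 2: A_seq=1324 A_ack=0 B_seq=133 B_ack=1324
After event 3: A_seq=1324 A_ack=0 B_seq=235 B_ack=1324
After event 4: A_seq=1480 A_ack=0 B_seq=235 B_ack=1480

1480 0 235 1480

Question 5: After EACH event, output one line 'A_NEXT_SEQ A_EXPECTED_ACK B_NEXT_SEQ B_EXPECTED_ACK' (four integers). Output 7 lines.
1181 0 0 1181
1324 0 0 1324
1324 0 133 1324
1324 0 235 1324
1480 0 235 1480
1480 0 367 1480
1480 0 403 1480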